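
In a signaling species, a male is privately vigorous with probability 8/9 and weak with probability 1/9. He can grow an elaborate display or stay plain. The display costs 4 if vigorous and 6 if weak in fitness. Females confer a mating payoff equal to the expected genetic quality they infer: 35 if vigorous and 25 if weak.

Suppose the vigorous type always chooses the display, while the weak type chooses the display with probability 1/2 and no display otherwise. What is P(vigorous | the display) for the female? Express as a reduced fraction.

P(the display) = (8/9)·1 + (1/9)·(1/2) = 17/18.
By Bayes' rule, P(vigorous | the display) = (8/9) / (17/18) = 16/17.

16/17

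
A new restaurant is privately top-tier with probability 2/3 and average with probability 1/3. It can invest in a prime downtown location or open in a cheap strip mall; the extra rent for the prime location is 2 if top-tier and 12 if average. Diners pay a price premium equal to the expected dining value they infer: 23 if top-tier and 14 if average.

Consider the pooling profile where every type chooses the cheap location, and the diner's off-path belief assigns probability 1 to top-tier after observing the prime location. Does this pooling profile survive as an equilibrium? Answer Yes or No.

No

On path, the diner holds the prior and pays 2/3·23 + 1/3·14 = 20. Off path (the prime location), believing top-tier, it pays 23.
top-tier: the cheap location nets 20; the prime location nets 23 − 2 = 21. top-tier would deviate.
average: the cheap location nets 20; the prime location nets 23 − 12 = 11. average stays.
A type deviates, so pooling fails.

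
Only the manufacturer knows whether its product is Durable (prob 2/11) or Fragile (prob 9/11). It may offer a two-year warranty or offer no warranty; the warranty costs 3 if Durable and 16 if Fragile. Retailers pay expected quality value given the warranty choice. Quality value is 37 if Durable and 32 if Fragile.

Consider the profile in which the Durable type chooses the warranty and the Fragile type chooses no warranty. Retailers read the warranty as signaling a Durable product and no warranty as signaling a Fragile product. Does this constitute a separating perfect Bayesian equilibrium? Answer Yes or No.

Yes

Under these beliefs, the warranty earns price 37 and no warranty earns price 32.
Durable: the warranty nets 37 − 3 = 34; no warranty nets 32. Durable prefers the warranty.
Fragile: the warranty nets 37 − 16 = 21; no warranty nets 32. Fragile prefers no warranty.
Neither type deviates, so the separating profile is an equilibrium.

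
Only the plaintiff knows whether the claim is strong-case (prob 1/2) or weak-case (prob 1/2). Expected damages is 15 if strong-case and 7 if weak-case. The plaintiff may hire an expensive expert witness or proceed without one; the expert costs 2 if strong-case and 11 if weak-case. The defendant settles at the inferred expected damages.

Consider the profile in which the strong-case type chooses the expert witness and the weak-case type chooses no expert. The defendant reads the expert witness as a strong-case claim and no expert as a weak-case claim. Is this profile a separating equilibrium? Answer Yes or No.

Under these beliefs, the expert witness earns settlement 15 and no expert earns settlement 7.
strong-case: the expert witness nets 15 − 2 = 13; no expert nets 7. strong-case prefers the expert witness.
weak-case: the expert witness nets 15 − 11 = 4; no expert nets 7. weak-case prefers no expert.
Neither type deviates, so the separating profile is an equilibrium.

Yes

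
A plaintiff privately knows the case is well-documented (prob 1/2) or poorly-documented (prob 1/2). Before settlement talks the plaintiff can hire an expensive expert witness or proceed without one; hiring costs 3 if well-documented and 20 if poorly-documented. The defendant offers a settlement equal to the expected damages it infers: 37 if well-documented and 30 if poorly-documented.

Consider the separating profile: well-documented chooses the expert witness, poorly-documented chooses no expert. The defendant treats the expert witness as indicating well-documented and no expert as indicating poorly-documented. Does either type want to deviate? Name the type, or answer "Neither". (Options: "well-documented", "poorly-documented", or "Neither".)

The expert witness pays 37; no expert pays 30.
well-documented: assigned the expert witness, nets 37 − 3 = 34; deviating to no expert nets 30.
poorly-documented: assigned no expert, nets 30; deviating to the expert witness nets 37 − 20 = 17.
Both types strictly prefer their assigned action; no profitable deviation.

Neither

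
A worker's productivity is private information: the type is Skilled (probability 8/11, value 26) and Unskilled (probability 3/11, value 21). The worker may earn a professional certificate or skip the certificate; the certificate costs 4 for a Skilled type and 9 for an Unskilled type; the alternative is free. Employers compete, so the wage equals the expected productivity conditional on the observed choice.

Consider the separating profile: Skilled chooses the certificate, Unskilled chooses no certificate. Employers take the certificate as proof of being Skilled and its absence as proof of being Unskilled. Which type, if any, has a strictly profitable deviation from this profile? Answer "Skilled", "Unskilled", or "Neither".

Neither

The certificate pays 26; no certificate pays 21.
Skilled: assigned the certificate, nets 26 − 4 = 22; deviating to no certificate nets 21.
Unskilled: assigned no certificate, nets 21; deviating to the certificate nets 26 − 9 = 17.
Both types strictly prefer their assigned action; no profitable deviation.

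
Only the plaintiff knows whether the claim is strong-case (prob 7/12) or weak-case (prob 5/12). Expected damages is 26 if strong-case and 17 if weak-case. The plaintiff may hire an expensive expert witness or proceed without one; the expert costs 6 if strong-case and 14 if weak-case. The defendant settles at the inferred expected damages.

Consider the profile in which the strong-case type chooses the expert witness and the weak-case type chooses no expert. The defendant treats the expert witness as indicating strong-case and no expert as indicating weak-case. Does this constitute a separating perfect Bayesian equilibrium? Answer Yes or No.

Yes

Under these beliefs, the expert witness earns settlement 26 and no expert earns settlement 17.
strong-case: the expert witness nets 26 − 6 = 20; no expert nets 17. strong-case prefers the expert witness.
weak-case: the expert witness nets 26 − 14 = 12; no expert nets 17. weak-case prefers no expert.
Neither type deviates, so the separating profile is an equilibrium.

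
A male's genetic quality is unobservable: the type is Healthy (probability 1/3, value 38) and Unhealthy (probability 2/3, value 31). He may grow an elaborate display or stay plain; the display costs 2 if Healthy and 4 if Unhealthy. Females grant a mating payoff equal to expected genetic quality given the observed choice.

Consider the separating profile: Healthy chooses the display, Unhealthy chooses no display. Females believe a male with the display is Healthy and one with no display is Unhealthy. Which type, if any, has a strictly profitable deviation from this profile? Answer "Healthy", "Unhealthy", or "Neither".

Unhealthy

The display pays 38; no display pays 31.
Healthy: assigned the display, nets 38 − 2 = 36; deviating to no display nets 31.
Unhealthy: assigned no display, nets 31; deviating to the display nets 38 − 4 = 34.
The Unhealthy type gains 3 by deviating.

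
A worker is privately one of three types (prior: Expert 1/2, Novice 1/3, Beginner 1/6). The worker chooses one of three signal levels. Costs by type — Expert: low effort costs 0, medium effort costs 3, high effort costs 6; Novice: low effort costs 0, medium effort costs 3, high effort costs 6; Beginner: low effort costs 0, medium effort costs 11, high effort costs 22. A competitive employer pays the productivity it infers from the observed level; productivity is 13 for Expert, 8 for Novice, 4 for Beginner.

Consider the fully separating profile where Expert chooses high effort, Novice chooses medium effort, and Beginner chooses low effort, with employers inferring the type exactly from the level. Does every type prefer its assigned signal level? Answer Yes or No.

Separating wages: high effort → 13, medium effort → 8, low effort → 4.
Expert (assigned high effort): low effort: 4 − 0 = 4; medium effort: 8 − 3 = 5; high effort: 13 − 6 = 7. Expert stays.
Novice (assigned medium effort): low effort: 4 − 0 = 4; medium effort: 8 − 3 = 5; high effort: 13 − 6 = 7. Novice prefers high effort.
Beginner (assigned low effort): low effort: 4 − 0 = 4; medium effort: 8 − 11 = -3; high effort: 13 − 22 = -9. Beginner stays.
At least one type deviates; the separating profile fails.

No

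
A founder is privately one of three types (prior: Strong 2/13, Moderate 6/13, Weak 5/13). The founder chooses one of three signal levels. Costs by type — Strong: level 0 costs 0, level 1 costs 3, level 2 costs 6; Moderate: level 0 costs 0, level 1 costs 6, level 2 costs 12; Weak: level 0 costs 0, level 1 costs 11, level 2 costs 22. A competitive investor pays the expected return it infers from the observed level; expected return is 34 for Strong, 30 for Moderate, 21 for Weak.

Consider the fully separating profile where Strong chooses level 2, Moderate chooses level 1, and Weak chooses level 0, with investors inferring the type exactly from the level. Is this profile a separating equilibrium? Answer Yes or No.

Separating valuations: level 2 → 34, level 1 → 30, level 0 → 21.
Strong (assigned level 2): level 0: 21 − 0 = 21; level 1: 30 − 3 = 27; level 2: 34 − 6 = 28. Strong stays.
Moderate (assigned level 1): level 0: 21 − 0 = 21; level 1: 30 − 6 = 24; level 2: 34 − 12 = 22. Moderate stays.
Weak (assigned level 0): level 0: 21 − 0 = 21; level 1: 30 − 11 = 19; level 2: 34 − 22 = 12. Weak stays.
Every type prefers its assigned level; separation holds.

Yes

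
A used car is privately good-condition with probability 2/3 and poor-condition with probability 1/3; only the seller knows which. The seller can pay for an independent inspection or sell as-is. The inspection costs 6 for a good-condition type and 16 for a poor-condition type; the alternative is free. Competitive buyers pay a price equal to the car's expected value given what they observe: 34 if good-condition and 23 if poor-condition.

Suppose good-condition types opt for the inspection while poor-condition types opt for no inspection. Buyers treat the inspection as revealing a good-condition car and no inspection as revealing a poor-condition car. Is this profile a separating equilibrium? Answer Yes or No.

Yes

Under these beliefs, the inspection earns price 34 and no inspection earns price 23.
good-condition: the inspection nets 34 − 6 = 28; no inspection nets 23. good-condition prefers the inspection.
poor-condition: the inspection nets 34 − 16 = 18; no inspection nets 23. poor-condition prefers no inspection.
Neither type deviates, so the separating profile is an equilibrium.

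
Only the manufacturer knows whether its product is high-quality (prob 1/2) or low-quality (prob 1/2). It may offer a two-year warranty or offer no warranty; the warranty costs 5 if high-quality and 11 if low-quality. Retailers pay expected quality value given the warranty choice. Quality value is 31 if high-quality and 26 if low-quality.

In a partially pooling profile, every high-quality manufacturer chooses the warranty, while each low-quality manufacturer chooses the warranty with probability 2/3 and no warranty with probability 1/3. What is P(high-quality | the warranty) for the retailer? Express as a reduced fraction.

3/5

P(the warranty) = (1/2)·1 + (1/2)·(2/3) = 5/6.
By Bayes' rule, P(high-quality | the warranty) = (1/2) / (5/6) = 3/5.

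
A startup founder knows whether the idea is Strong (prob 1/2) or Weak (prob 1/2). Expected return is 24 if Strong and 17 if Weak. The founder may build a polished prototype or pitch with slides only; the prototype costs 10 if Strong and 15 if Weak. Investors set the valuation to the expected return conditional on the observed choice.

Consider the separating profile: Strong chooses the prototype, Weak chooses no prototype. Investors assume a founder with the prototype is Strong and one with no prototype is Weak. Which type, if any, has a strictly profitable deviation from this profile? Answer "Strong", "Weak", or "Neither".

Strong

The prototype pays 24; no prototype pays 17.
Strong: assigned the prototype, nets 24 − 10 = 14; deviating to no prototype nets 17.
Weak: assigned no prototype, nets 17; deviating to the prototype nets 24 − 15 = 9.
The Strong type gains 3 by deviating.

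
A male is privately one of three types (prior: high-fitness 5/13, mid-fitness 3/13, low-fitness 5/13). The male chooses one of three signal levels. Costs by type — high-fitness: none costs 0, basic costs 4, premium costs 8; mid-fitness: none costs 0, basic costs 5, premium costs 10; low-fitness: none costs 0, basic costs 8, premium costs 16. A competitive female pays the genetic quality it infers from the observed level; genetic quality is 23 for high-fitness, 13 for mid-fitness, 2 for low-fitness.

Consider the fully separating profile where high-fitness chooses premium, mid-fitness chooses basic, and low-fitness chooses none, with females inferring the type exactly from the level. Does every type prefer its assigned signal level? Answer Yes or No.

Separating mating payoffs: premium → 23, basic → 13, none → 2.
high-fitness (assigned premium): none: 2 − 0 = 2; basic: 13 − 4 = 9; premium: 23 − 8 = 15. high-fitness stays.
mid-fitness (assigned basic): none: 2 − 0 = 2; basic: 13 − 5 = 8; premium: 23 − 10 = 13. mid-fitness prefers premium.
low-fitness (assigned none): none: 2 − 0 = 2; basic: 13 − 8 = 5; premium: 23 − 16 = 7. low-fitness prefers premium.
At least one type deviates; the separating profile fails.

No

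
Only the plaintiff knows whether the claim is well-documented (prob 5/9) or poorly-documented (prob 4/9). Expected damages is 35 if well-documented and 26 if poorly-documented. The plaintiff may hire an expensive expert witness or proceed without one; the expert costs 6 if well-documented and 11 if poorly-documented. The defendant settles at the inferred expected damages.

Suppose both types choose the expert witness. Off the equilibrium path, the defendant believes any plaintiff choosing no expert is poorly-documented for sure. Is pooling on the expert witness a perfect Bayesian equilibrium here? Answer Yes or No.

On path, the defendant holds the prior and pays 5/9·35 + 4/9·26 = 31. Off path (no expert), believing poorly-documented, it pays 26.
well-documented: the expert witness nets 31 − 6 = 25; no expert nets 26. well-documented would deviate.
poorly-documented: the expert witness nets 31 − 11 = 20; no expert nets 26. poorly-documented would deviate.
A type deviates, so pooling fails.

No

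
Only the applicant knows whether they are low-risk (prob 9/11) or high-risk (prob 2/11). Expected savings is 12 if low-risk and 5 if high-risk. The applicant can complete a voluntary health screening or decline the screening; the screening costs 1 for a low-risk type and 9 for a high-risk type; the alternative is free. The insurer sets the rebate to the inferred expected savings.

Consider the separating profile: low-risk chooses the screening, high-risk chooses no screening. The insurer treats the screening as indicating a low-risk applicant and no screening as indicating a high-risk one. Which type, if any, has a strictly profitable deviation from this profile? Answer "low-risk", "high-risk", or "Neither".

Neither

The screening pays 12; no screening pays 5.
low-risk: assigned the screening, nets 12 − 1 = 11; deviating to no screening nets 5.
high-risk: assigned no screening, nets 5; deviating to the screening nets 12 − 9 = 3.
Both types strictly prefer their assigned action; no profitable deviation.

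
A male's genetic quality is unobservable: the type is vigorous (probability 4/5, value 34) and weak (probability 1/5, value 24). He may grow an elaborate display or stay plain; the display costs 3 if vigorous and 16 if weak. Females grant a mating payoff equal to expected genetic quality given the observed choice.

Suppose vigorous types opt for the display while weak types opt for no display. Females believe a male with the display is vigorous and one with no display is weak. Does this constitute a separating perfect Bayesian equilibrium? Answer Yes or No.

Yes

Under these beliefs, the display earns mating payoff 34 and no display earns mating payoff 24.
vigorous: the display nets 34 − 3 = 31; no display nets 24. vigorous prefers the display.
weak: the display nets 34 − 16 = 18; no display nets 24. weak prefers no display.
Neither type deviates, so the separating profile is an equilibrium.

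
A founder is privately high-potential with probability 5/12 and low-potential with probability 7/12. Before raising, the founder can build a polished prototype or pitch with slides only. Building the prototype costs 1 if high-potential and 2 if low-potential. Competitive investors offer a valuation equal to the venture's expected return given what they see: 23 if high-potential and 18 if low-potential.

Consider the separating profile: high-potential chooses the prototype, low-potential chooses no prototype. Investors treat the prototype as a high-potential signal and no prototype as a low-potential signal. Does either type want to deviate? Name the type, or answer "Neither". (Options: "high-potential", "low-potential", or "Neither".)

low-potential

The prototype pays 23; no prototype pays 18.
high-potential: assigned the prototype, nets 23 − 1 = 22; deviating to no prototype nets 18.
low-potential: assigned no prototype, nets 18; deviating to the prototype nets 23 − 2 = 21.
The low-potential type gains 3 by deviating.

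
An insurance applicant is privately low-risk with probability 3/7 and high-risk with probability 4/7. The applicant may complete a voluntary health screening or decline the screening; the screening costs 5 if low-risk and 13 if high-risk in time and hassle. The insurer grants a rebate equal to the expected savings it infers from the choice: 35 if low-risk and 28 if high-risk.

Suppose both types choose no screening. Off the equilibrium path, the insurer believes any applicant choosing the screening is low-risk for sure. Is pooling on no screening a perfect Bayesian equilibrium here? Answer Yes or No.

On path, the insurer holds the prior and pays 3/7·35 + 4/7·28 = 31. Off path (the screening), believing low-risk, it pays 35.
low-risk: no screening nets 31; the screening nets 35 − 5 = 30. low-risk stays.
high-risk: no screening nets 31; the screening nets 35 − 13 = 22. high-risk stays.
No type deviates, so pooling is sustained.

Yes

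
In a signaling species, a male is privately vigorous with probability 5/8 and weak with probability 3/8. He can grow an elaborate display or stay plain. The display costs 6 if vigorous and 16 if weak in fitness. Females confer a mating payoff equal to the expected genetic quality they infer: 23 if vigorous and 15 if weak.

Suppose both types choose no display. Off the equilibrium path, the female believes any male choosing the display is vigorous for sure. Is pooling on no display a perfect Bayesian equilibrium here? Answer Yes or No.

On path, the female holds the prior and pays 5/8·23 + 3/8·15 = 20. Off path (the display), believing vigorous, it pays 23.
vigorous: no display nets 20; the display nets 23 − 6 = 17. vigorous stays.
weak: no display nets 20; the display nets 23 − 16 = 7. weak stays.
No type deviates, so pooling is sustained.

Yes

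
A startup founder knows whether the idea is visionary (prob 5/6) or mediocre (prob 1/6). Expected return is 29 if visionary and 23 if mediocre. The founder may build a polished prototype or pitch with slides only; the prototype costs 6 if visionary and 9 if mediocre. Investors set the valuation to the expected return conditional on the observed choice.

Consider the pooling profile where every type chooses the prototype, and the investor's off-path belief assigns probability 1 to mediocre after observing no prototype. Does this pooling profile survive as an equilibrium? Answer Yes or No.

On path, the investor holds the prior and pays 5/6·29 + 1/6·23 = 28. Off path (no prototype), believing mediocre, it pays 23.
visionary: the prototype nets 28 − 6 = 22; no prototype nets 23. visionary would deviate.
mediocre: the prototype nets 28 − 9 = 19; no prototype nets 23. mediocre would deviate.
A type deviates, so pooling fails.

No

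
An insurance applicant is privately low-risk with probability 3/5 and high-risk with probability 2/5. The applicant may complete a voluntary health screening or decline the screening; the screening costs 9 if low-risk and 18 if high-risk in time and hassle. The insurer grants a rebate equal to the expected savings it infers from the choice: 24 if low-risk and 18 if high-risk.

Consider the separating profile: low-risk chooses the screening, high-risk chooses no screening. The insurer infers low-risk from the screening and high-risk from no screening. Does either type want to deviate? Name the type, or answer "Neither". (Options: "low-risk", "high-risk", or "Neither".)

The screening pays 24; no screening pays 18.
low-risk: assigned the screening, nets 24 − 9 = 15; deviating to no screening nets 18.
high-risk: assigned no screening, nets 18; deviating to the screening nets 24 − 18 = 6.
The low-risk type gains 3 by deviating.

low-risk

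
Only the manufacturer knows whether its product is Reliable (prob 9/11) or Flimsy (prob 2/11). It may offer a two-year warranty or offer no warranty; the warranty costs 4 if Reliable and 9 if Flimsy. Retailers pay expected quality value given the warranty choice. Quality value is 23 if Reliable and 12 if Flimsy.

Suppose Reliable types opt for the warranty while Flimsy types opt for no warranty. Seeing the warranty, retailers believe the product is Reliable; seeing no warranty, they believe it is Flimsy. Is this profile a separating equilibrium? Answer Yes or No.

No

Under these beliefs, the warranty earns price 23 and no warranty earns price 12.
Reliable: the warranty nets 23 − 4 = 19; no warranty nets 12. Reliable prefers the warranty.
Flimsy: the warranty nets 23 − 9 = 14; no warranty nets 12. Flimsy would deviate to the warranty.
Flimsy has a profitable deviation, so the profile is not an equilibrium.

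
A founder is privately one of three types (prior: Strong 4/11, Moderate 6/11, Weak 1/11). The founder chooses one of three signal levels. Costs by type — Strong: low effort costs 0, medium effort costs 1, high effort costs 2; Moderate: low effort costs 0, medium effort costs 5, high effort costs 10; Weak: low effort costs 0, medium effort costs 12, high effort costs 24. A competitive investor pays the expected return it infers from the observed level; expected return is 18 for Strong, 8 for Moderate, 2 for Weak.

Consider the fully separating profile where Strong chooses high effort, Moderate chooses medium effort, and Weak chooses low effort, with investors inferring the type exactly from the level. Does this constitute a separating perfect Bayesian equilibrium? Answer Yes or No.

No

Separating valuations: high effort → 18, medium effort → 8, low effort → 2.
Strong (assigned high effort): low effort: 2 − 0 = 2; medium effort: 8 − 1 = 7; high effort: 18 − 2 = 16. Strong stays.
Moderate (assigned medium effort): low effort: 2 − 0 = 2; medium effort: 8 − 5 = 3; high effort: 18 − 10 = 8. Moderate prefers high effort.
Weak (assigned low effort): low effort: 2 − 0 = 2; medium effort: 8 − 12 = -4; high effort: 18 − 24 = -6. Weak stays.
At least one type deviates; the separating profile fails.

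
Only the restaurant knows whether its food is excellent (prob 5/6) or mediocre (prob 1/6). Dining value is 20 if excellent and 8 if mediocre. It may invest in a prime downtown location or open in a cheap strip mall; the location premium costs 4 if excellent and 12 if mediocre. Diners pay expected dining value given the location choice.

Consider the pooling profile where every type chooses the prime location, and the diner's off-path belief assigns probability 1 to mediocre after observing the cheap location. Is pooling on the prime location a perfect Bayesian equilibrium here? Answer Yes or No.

No

On path, the diner holds the prior and pays 5/6·20 + 1/6·8 = 18. Off path (the cheap location), believing mediocre, it pays 8.
excellent: the prime location nets 18 − 4 = 14; the cheap location nets 8. excellent stays.
mediocre: the prime location nets 18 − 12 = 6; the cheap location nets 8. mediocre would deviate.
A type deviates, so pooling fails.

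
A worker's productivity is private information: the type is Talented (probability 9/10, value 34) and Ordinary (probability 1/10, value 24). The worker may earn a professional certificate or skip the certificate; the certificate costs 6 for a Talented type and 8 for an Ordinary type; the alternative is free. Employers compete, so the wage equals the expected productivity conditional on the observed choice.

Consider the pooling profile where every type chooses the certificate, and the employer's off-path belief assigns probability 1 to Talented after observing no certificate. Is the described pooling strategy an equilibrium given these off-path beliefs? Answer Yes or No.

No

On path, the employer holds the prior and pays 9/10·34 + 1/10·24 = 33. Off path (no certificate), believing Talented, it pays 34.
Talented: the certificate nets 33 − 6 = 27; no certificate nets 34. Talented would deviate.
Ordinary: the certificate nets 33 − 8 = 25; no certificate nets 34. Ordinary would deviate.
A type deviates, so pooling fails.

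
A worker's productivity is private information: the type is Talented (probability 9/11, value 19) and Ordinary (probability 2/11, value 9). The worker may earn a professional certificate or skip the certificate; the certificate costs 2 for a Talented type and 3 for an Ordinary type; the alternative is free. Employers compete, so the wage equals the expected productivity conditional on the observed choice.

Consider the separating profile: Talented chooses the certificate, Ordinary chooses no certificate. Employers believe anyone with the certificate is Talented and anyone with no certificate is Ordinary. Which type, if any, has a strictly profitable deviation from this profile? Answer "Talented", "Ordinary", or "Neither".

Ordinary

The certificate pays 19; no certificate pays 9.
Talented: assigned the certificate, nets 19 − 2 = 17; deviating to no certificate nets 9.
Ordinary: assigned no certificate, nets 9; deviating to the certificate nets 19 − 3 = 16.
The Ordinary type gains 7 by deviating.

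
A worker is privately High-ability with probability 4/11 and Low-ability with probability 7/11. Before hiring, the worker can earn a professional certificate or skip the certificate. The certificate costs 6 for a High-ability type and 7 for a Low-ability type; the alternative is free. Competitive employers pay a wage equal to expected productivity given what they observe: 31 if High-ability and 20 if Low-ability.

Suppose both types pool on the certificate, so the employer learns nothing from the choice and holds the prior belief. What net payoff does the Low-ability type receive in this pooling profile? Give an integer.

17

Pooled wage = 4/11·31 + 7/11·20 = 24.
Low-ability pays cost 7 for the certificate, so net payoff = 24 − 7 = 17.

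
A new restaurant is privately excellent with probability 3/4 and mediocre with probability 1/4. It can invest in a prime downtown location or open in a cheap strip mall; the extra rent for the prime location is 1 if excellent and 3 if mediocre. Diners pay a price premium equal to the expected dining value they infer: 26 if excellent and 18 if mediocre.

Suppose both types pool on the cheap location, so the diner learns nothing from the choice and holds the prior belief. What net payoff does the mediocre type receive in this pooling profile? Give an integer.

Pooled price premium = 3/4·26 + 1/4·18 = 24.
mediocre pays no cost for the cheap location, so net payoff = 24.

24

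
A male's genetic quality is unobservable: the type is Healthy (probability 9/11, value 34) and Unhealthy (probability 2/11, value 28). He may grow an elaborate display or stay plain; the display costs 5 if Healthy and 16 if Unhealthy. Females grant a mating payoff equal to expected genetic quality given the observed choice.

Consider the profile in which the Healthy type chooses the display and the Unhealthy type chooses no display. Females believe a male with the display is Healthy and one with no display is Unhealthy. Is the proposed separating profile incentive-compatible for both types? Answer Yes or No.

Yes

Under these beliefs, the display earns mating payoff 34 and no display earns mating payoff 28.
Healthy: the display nets 34 − 5 = 29; no display nets 28. Healthy prefers the display.
Unhealthy: the display nets 34 − 16 = 18; no display nets 28. Unhealthy prefers no display.
Neither type deviates, so the separating profile is an equilibrium.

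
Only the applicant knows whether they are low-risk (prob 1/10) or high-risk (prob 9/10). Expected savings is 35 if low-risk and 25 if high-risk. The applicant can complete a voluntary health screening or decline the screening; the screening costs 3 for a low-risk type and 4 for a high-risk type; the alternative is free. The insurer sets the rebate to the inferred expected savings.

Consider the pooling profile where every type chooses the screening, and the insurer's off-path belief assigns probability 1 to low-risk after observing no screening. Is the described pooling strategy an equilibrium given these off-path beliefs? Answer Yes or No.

On path, the insurer holds the prior and pays 1/10·35 + 9/10·25 = 26. Off path (no screening), believing low-risk, it pays 35.
low-risk: the screening nets 26 − 3 = 23; no screening nets 35. low-risk would deviate.
high-risk: the screening nets 26 − 4 = 22; no screening nets 35. high-risk would deviate.
A type deviates, so pooling fails.

No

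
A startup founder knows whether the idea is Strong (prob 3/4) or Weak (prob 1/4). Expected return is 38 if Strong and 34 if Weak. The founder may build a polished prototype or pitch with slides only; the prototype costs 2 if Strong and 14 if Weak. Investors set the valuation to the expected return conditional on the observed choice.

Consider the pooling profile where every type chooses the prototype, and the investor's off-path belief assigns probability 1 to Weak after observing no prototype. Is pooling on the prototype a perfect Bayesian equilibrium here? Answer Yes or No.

On path, the investor holds the prior and pays 3/4·38 + 1/4·34 = 37. Off path (no prototype), believing Weak, it pays 34.
Strong: the prototype nets 37 − 2 = 35; no prototype nets 34. Strong stays.
Weak: the prototype nets 37 − 14 = 23; no prototype nets 34. Weak would deviate.
A type deviates, so pooling fails.

No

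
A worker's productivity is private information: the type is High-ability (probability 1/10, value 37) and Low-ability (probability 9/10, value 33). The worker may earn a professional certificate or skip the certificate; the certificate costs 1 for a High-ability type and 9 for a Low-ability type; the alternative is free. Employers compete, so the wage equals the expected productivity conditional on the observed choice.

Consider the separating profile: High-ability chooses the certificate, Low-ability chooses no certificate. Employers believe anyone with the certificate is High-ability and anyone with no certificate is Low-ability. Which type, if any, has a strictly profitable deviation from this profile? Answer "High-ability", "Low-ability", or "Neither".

The certificate pays 37; no certificate pays 33.
High-ability: assigned the certificate, nets 37 − 1 = 36; deviating to no certificate nets 33.
Low-ability: assigned no certificate, nets 33; deviating to the certificate nets 37 − 9 = 28.
Both types strictly prefer their assigned action; no profitable deviation.

Neither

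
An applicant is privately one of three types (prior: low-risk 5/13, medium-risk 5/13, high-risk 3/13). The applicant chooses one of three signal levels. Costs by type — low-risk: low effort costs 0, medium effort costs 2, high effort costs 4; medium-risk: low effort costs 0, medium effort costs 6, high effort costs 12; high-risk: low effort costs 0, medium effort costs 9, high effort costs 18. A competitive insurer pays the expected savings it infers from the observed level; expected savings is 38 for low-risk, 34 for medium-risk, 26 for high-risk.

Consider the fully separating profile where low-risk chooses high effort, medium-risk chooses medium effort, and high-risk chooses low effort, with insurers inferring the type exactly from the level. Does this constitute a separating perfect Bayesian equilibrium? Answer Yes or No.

Yes

Separating rebates: high effort → 38, medium effort → 34, low effort → 26.
low-risk (assigned high effort): low effort: 26 − 0 = 26; medium effort: 34 − 2 = 32; high effort: 38 − 4 = 34. low-risk stays.
medium-risk (assigned medium effort): low effort: 26 − 0 = 26; medium effort: 34 − 6 = 28; high effort: 38 − 12 = 26. medium-risk stays.
high-risk (assigned low effort): low effort: 26 − 0 = 26; medium effort: 34 − 9 = 25; high effort: 38 − 18 = 20. high-risk stays.
Every type prefers its assigned level; separation holds.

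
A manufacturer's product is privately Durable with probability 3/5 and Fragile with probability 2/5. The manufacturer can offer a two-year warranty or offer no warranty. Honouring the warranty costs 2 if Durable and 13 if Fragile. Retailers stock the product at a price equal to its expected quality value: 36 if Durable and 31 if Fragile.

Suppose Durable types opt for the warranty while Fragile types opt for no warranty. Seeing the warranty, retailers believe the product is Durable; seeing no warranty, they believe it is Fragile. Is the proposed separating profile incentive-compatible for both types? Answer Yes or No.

Yes

Under these beliefs, the warranty earns price 36 and no warranty earns price 31.
Durable: the warranty nets 36 − 2 = 34; no warranty nets 31. Durable prefers the warranty.
Fragile: the warranty nets 36 − 13 = 23; no warranty nets 31. Fragile prefers no warranty.
Neither type deviates, so the separating profile is an equilibrium.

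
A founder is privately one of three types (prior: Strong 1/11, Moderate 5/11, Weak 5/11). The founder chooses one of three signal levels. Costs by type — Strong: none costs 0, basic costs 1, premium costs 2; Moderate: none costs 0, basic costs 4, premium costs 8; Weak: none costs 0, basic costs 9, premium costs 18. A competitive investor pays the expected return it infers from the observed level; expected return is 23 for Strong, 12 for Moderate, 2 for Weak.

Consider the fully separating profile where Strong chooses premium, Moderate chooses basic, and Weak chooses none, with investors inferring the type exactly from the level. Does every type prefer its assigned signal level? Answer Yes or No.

No

Separating valuations: premium → 23, basic → 12, none → 2.
Strong (assigned premium): none: 2 − 0 = 2; basic: 12 − 1 = 11; premium: 23 − 2 = 21. Strong stays.
Moderate (assigned basic): none: 2 − 0 = 2; basic: 12 − 4 = 8; premium: 23 − 8 = 15. Moderate prefers premium.
Weak (assigned none): none: 2 − 0 = 2; basic: 12 − 9 = 3; premium: 23 − 18 = 5. Weak prefers premium.
At least one type deviates; the separating profile fails.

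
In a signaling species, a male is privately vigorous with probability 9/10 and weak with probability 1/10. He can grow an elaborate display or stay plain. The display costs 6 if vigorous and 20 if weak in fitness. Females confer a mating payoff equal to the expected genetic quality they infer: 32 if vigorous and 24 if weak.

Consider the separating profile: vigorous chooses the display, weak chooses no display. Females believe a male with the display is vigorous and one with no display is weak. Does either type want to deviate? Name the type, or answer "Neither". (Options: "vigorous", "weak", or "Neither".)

The display pays 32; no display pays 24.
vigorous: assigned the display, nets 32 − 6 = 26; deviating to no display nets 24.
weak: assigned no display, nets 24; deviating to the display nets 32 − 20 = 12.
Both types strictly prefer their assigned action; no profitable deviation.

Neither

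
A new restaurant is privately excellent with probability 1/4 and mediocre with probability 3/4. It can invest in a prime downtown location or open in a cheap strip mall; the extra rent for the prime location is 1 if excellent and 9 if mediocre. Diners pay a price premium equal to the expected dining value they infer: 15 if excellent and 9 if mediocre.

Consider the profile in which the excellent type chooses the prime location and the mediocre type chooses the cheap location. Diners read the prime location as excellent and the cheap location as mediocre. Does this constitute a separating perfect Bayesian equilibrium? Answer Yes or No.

Under these beliefs, the prime location earns price premium 15 and the cheap location earns price premium 9.
excellent: the prime location nets 15 − 1 = 14; the cheap location nets 9. excellent prefers the prime location.
mediocre: the prime location nets 15 − 9 = 6; the cheap location nets 9. mediocre prefers the cheap location.
Neither type deviates, so the separating profile is an equilibrium.

Yes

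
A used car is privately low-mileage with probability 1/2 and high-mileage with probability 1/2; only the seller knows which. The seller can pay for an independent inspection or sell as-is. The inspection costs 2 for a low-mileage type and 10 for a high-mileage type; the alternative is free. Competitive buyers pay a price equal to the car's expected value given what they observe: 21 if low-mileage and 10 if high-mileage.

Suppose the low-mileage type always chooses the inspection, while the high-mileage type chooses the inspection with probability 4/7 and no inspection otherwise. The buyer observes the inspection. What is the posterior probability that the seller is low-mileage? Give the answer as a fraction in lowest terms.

7/11

P(the inspection) = (1/2)·1 + (1/2)·(4/7) = 11/14.
By Bayes' rule, P(low-mileage | the inspection) = (1/2) / (11/14) = 7/11.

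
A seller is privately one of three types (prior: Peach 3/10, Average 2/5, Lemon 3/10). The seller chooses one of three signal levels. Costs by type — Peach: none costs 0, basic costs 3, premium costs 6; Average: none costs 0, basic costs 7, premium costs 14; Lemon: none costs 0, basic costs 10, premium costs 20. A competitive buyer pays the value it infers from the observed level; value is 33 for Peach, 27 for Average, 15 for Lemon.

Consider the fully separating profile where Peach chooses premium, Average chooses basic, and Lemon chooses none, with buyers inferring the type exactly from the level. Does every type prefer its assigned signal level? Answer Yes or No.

No

Separating prices: premium → 33, basic → 27, none → 15.
Peach (assigned premium): none: 15 − 0 = 15; basic: 27 − 3 = 24; premium: 33 − 6 = 27. Peach stays.
Average (assigned basic): none: 15 − 0 = 15; basic: 27 − 7 = 20; premium: 33 − 14 = 19. Average stays.
Lemon (assigned none): none: 15 − 0 = 15; basic: 27 − 10 = 17; premium: 33 − 20 = 13. Lemon prefers basic.
At least one type deviates; the separating profile fails.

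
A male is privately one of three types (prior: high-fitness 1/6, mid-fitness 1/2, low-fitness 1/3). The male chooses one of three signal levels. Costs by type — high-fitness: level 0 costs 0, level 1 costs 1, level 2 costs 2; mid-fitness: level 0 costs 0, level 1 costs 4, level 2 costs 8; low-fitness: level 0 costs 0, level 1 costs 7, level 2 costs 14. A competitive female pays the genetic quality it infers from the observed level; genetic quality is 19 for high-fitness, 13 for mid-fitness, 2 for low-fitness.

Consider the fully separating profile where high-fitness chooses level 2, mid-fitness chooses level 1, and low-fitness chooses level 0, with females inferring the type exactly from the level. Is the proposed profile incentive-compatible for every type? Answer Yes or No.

Separating mating payoffs: level 2 → 19, level 1 → 13, level 0 → 2.
high-fitness (assigned level 2): level 0: 2 − 0 = 2; level 1: 13 − 1 = 12; level 2: 19 − 2 = 17. high-fitness stays.
mid-fitness (assigned level 1): level 0: 2 − 0 = 2; level 1: 13 − 4 = 9; level 2: 19 − 8 = 11. mid-fitness prefers level 2.
low-fitness (assigned level 0): level 0: 2 − 0 = 2; level 1: 13 − 7 = 6; level 2: 19 − 14 = 5. low-fitness prefers level 1.
At least one type deviates; the separating profile fails.

No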